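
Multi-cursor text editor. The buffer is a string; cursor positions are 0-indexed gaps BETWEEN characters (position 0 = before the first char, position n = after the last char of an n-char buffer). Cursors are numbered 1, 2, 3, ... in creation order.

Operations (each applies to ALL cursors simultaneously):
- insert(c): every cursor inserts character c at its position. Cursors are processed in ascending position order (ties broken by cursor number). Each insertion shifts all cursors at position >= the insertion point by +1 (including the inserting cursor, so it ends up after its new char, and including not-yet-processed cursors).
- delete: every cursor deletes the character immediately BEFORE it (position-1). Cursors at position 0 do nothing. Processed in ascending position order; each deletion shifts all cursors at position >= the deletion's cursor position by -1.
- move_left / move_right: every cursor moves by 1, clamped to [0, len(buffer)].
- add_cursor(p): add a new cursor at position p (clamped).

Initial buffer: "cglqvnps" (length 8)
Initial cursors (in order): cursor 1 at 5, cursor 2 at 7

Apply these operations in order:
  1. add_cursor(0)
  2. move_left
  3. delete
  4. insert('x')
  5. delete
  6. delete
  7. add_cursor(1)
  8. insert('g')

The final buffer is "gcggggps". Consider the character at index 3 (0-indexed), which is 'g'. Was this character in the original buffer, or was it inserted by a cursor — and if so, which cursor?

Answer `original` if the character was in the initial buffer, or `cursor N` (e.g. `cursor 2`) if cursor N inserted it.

Answer: original

Derivation:
After op 1 (add_cursor(0)): buffer="cglqvnps" (len 8), cursors c3@0 c1@5 c2@7, authorship ........
After op 2 (move_left): buffer="cglqvnps" (len 8), cursors c3@0 c1@4 c2@6, authorship ........
After op 3 (delete): buffer="cglvps" (len 6), cursors c3@0 c1@3 c2@4, authorship ......
After op 4 (insert('x')): buffer="xcglxvxps" (len 9), cursors c3@1 c1@5 c2@7, authorship 3...1.2..
After op 5 (delete): buffer="cglvps" (len 6), cursors c3@0 c1@3 c2@4, authorship ......
After op 6 (delete): buffer="cgps" (len 4), cursors c3@0 c1@2 c2@2, authorship ....
After op 7 (add_cursor(1)): buffer="cgps" (len 4), cursors c3@0 c4@1 c1@2 c2@2, authorship ....
After op 8 (insert('g')): buffer="gcggggps" (len 8), cursors c3@1 c4@3 c1@6 c2@6, authorship 3.4.12..
Authorship (.=original, N=cursor N): 3 . 4 . 1 2 . .
Index 3: author = original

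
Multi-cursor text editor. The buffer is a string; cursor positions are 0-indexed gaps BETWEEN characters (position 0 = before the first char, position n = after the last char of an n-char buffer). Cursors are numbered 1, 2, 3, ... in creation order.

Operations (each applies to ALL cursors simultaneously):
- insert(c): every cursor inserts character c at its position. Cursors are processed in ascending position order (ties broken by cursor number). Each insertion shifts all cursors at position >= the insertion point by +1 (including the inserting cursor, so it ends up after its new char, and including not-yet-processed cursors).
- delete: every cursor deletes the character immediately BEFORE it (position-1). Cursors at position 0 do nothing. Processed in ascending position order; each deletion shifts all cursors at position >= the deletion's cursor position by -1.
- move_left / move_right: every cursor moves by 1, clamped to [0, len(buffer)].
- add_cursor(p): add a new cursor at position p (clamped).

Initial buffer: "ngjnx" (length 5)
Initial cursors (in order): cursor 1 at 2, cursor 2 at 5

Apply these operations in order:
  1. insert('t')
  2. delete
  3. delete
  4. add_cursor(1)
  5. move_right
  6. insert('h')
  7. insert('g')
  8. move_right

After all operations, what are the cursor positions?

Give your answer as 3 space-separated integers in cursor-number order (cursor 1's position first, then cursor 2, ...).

After op 1 (insert('t')): buffer="ngtjnxt" (len 7), cursors c1@3 c2@7, authorship ..1...2
After op 2 (delete): buffer="ngjnx" (len 5), cursors c1@2 c2@5, authorship .....
After op 3 (delete): buffer="njn" (len 3), cursors c1@1 c2@3, authorship ...
After op 4 (add_cursor(1)): buffer="njn" (len 3), cursors c1@1 c3@1 c2@3, authorship ...
After op 5 (move_right): buffer="njn" (len 3), cursors c1@2 c3@2 c2@3, authorship ...
After op 6 (insert('h')): buffer="njhhnh" (len 6), cursors c1@4 c3@4 c2@6, authorship ..13.2
After op 7 (insert('g')): buffer="njhhggnhg" (len 9), cursors c1@6 c3@6 c2@9, authorship ..1313.22
After op 8 (move_right): buffer="njhhggnhg" (len 9), cursors c1@7 c3@7 c2@9, authorship ..1313.22

Answer: 7 9 7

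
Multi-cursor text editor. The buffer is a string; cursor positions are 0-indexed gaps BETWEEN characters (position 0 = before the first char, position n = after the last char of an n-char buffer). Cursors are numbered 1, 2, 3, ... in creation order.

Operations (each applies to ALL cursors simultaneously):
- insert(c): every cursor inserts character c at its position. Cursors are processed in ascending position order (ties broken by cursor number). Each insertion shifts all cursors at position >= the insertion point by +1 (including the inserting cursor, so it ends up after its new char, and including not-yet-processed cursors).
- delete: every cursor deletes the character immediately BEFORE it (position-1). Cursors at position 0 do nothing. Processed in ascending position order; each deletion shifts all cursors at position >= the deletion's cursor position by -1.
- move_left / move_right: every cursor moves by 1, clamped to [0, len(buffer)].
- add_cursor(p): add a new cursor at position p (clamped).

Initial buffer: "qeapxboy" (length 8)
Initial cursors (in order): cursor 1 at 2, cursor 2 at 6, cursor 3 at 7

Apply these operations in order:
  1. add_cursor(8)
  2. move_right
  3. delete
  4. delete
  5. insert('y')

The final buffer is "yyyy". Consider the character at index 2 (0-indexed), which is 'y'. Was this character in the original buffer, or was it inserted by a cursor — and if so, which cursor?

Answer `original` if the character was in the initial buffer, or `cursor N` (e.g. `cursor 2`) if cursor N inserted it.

After op 1 (add_cursor(8)): buffer="qeapxboy" (len 8), cursors c1@2 c2@6 c3@7 c4@8, authorship ........
After op 2 (move_right): buffer="qeapxboy" (len 8), cursors c1@3 c2@7 c3@8 c4@8, authorship ........
After op 3 (delete): buffer="qepx" (len 4), cursors c1@2 c2@4 c3@4 c4@4, authorship ....
After op 4 (delete): buffer="" (len 0), cursors c1@0 c2@0 c3@0 c4@0, authorship 
After op 5 (insert('y')): buffer="yyyy" (len 4), cursors c1@4 c2@4 c3@4 c4@4, authorship 1234
Authorship (.=original, N=cursor N): 1 2 3 4
Index 2: author = 3

Answer: cursor 3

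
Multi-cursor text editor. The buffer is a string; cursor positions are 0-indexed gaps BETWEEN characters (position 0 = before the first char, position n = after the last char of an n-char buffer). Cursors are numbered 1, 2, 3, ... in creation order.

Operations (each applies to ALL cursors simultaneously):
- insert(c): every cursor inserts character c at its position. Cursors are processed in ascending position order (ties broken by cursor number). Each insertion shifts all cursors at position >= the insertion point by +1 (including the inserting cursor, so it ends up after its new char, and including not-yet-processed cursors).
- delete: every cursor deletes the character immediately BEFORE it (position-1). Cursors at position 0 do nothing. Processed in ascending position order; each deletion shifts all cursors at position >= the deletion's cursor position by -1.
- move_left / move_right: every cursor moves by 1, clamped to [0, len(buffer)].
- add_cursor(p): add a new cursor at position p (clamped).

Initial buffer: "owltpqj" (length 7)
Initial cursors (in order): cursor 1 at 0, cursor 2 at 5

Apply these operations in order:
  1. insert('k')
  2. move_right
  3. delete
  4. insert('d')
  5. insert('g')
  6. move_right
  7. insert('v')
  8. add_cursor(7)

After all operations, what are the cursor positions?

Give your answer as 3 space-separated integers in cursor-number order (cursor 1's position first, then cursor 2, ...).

After op 1 (insert('k')): buffer="kowltpkqj" (len 9), cursors c1@1 c2@7, authorship 1.....2..
After op 2 (move_right): buffer="kowltpkqj" (len 9), cursors c1@2 c2@8, authorship 1.....2..
After op 3 (delete): buffer="kwltpkj" (len 7), cursors c1@1 c2@6, authorship 1....2.
After op 4 (insert('d')): buffer="kdwltpkdj" (len 9), cursors c1@2 c2@8, authorship 11....22.
After op 5 (insert('g')): buffer="kdgwltpkdgj" (len 11), cursors c1@3 c2@10, authorship 111....222.
After op 6 (move_right): buffer="kdgwltpkdgj" (len 11), cursors c1@4 c2@11, authorship 111....222.
After op 7 (insert('v')): buffer="kdgwvltpkdgjv" (len 13), cursors c1@5 c2@13, authorship 111.1...222.2
After op 8 (add_cursor(7)): buffer="kdgwvltpkdgjv" (len 13), cursors c1@5 c3@7 c2@13, authorship 111.1...222.2

Answer: 5 13 7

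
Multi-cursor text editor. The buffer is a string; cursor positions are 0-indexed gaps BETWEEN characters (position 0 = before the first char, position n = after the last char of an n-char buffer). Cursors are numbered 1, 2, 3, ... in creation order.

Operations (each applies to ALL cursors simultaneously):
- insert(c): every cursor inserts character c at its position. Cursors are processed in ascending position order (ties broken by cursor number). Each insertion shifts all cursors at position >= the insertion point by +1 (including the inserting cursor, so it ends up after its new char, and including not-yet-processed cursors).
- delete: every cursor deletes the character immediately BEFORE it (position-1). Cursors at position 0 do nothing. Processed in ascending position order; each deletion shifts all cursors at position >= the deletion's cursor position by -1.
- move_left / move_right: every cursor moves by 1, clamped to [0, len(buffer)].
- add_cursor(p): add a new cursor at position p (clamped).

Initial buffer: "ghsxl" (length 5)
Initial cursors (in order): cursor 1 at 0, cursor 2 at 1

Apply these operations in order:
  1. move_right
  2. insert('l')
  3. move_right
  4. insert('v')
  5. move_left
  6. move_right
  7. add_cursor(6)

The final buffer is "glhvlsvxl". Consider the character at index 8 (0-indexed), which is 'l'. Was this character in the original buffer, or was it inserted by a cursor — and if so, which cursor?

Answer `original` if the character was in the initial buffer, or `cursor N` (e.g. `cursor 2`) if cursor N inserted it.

Answer: original

Derivation:
After op 1 (move_right): buffer="ghsxl" (len 5), cursors c1@1 c2@2, authorship .....
After op 2 (insert('l')): buffer="glhlsxl" (len 7), cursors c1@2 c2@4, authorship .1.2...
After op 3 (move_right): buffer="glhlsxl" (len 7), cursors c1@3 c2@5, authorship .1.2...
After op 4 (insert('v')): buffer="glhvlsvxl" (len 9), cursors c1@4 c2@7, authorship .1.12.2..
After op 5 (move_left): buffer="glhvlsvxl" (len 9), cursors c1@3 c2@6, authorship .1.12.2..
After op 6 (move_right): buffer="glhvlsvxl" (len 9), cursors c1@4 c2@7, authorship .1.12.2..
After op 7 (add_cursor(6)): buffer="glhvlsvxl" (len 9), cursors c1@4 c3@6 c2@7, authorship .1.12.2..
Authorship (.=original, N=cursor N): . 1 . 1 2 . 2 . .
Index 8: author = original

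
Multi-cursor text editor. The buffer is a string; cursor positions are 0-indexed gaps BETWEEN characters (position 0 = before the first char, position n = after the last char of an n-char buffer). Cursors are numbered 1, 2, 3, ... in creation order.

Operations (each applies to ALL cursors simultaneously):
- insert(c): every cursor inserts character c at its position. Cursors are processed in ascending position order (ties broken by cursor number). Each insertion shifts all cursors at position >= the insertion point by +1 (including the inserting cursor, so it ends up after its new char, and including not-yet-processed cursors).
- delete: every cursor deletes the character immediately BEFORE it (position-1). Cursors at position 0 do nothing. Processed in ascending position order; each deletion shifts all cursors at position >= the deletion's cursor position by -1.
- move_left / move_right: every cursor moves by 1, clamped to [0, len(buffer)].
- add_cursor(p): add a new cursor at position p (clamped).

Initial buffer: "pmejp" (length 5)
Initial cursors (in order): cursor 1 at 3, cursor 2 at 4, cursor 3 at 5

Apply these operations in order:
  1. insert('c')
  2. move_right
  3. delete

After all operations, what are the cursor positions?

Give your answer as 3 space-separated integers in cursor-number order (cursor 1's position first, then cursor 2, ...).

After op 1 (insert('c')): buffer="pmecjcpc" (len 8), cursors c1@4 c2@6 c3@8, authorship ...1.2.3
After op 2 (move_right): buffer="pmecjcpc" (len 8), cursors c1@5 c2@7 c3@8, authorship ...1.2.3
After op 3 (delete): buffer="pmecc" (len 5), cursors c1@4 c2@5 c3@5, authorship ...12

Answer: 4 5 5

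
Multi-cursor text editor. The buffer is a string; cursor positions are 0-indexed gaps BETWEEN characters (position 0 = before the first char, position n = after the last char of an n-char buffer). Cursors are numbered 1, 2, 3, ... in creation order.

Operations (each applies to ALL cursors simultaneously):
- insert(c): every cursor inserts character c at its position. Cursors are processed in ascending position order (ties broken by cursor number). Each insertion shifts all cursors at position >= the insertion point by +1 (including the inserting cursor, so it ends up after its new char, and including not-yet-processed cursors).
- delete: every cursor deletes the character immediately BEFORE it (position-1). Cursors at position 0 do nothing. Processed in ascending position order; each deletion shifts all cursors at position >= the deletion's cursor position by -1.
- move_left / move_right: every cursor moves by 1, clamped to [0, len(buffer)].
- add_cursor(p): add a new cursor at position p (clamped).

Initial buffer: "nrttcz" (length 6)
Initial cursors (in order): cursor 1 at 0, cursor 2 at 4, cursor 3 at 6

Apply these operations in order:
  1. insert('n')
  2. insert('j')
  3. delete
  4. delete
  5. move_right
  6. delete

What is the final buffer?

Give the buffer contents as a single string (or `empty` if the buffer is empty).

After op 1 (insert('n')): buffer="nnrttnczn" (len 9), cursors c1@1 c2@6 c3@9, authorship 1....2..3
After op 2 (insert('j')): buffer="njnrttnjcznj" (len 12), cursors c1@2 c2@8 c3@12, authorship 11....22..33
After op 3 (delete): buffer="nnrttnczn" (len 9), cursors c1@1 c2@6 c3@9, authorship 1....2..3
After op 4 (delete): buffer="nrttcz" (len 6), cursors c1@0 c2@4 c3@6, authorship ......
After op 5 (move_right): buffer="nrttcz" (len 6), cursors c1@1 c2@5 c3@6, authorship ......
After op 6 (delete): buffer="rtt" (len 3), cursors c1@0 c2@3 c3@3, authorship ...

Answer: rtt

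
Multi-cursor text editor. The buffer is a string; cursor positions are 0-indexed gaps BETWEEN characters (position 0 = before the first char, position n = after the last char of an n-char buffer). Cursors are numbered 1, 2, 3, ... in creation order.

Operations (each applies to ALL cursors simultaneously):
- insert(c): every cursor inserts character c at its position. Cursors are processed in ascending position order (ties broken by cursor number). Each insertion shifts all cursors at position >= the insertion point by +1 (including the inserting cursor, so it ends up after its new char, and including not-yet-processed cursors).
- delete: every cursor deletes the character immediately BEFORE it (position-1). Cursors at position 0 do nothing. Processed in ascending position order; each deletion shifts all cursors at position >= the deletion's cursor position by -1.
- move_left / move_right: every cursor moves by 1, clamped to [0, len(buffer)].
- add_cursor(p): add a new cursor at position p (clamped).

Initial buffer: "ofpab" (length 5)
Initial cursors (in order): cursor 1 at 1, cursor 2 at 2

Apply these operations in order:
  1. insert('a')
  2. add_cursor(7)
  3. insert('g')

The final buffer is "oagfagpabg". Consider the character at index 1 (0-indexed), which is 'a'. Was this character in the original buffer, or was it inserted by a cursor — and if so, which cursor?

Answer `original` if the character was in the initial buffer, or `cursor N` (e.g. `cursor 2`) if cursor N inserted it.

Answer: cursor 1

Derivation:
After op 1 (insert('a')): buffer="oafapab" (len 7), cursors c1@2 c2@4, authorship .1.2...
After op 2 (add_cursor(7)): buffer="oafapab" (len 7), cursors c1@2 c2@4 c3@7, authorship .1.2...
After op 3 (insert('g')): buffer="oagfagpabg" (len 10), cursors c1@3 c2@6 c3@10, authorship .11.22...3
Authorship (.=original, N=cursor N): . 1 1 . 2 2 . . . 3
Index 1: author = 1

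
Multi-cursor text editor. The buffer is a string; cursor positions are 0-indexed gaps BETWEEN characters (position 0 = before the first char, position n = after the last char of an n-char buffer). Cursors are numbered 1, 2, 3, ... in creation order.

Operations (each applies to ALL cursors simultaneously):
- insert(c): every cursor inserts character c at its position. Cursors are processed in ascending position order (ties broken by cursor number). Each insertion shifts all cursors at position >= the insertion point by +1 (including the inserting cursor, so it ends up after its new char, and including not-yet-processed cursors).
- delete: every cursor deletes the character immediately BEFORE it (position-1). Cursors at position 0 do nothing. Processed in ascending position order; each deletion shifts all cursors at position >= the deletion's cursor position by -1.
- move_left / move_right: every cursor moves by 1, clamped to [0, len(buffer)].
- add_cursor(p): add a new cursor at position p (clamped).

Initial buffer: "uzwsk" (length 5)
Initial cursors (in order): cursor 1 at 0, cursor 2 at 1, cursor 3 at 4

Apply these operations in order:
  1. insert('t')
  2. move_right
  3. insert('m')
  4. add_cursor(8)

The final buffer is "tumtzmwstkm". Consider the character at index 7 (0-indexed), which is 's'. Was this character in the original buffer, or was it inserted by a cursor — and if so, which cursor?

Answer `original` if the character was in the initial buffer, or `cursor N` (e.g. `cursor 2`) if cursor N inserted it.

After op 1 (insert('t')): buffer="tutzwstk" (len 8), cursors c1@1 c2@3 c3@7, authorship 1.2...3.
After op 2 (move_right): buffer="tutzwstk" (len 8), cursors c1@2 c2@4 c3@8, authorship 1.2...3.
After op 3 (insert('m')): buffer="tumtzmwstkm" (len 11), cursors c1@3 c2@6 c3@11, authorship 1.12.2..3.3
After op 4 (add_cursor(8)): buffer="tumtzmwstkm" (len 11), cursors c1@3 c2@6 c4@8 c3@11, authorship 1.12.2..3.3
Authorship (.=original, N=cursor N): 1 . 1 2 . 2 . . 3 . 3
Index 7: author = original

Answer: original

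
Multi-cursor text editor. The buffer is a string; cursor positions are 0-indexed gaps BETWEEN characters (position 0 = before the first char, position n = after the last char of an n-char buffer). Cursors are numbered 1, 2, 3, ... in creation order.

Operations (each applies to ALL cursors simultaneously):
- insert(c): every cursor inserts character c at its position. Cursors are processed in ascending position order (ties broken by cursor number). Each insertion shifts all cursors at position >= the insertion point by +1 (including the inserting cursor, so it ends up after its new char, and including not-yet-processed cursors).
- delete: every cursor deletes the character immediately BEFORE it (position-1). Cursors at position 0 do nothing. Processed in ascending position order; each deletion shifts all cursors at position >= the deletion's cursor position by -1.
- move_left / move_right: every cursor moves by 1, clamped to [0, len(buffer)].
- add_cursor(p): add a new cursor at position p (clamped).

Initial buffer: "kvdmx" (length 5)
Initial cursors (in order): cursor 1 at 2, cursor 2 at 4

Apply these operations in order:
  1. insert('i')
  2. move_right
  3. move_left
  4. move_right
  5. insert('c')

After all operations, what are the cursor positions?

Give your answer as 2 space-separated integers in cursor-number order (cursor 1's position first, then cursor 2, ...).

Answer: 5 9

Derivation:
After op 1 (insert('i')): buffer="kvidmix" (len 7), cursors c1@3 c2@6, authorship ..1..2.
After op 2 (move_right): buffer="kvidmix" (len 7), cursors c1@4 c2@7, authorship ..1..2.
After op 3 (move_left): buffer="kvidmix" (len 7), cursors c1@3 c2@6, authorship ..1..2.
After op 4 (move_right): buffer="kvidmix" (len 7), cursors c1@4 c2@7, authorship ..1..2.
After op 5 (insert('c')): buffer="kvidcmixc" (len 9), cursors c1@5 c2@9, authorship ..1.1.2.2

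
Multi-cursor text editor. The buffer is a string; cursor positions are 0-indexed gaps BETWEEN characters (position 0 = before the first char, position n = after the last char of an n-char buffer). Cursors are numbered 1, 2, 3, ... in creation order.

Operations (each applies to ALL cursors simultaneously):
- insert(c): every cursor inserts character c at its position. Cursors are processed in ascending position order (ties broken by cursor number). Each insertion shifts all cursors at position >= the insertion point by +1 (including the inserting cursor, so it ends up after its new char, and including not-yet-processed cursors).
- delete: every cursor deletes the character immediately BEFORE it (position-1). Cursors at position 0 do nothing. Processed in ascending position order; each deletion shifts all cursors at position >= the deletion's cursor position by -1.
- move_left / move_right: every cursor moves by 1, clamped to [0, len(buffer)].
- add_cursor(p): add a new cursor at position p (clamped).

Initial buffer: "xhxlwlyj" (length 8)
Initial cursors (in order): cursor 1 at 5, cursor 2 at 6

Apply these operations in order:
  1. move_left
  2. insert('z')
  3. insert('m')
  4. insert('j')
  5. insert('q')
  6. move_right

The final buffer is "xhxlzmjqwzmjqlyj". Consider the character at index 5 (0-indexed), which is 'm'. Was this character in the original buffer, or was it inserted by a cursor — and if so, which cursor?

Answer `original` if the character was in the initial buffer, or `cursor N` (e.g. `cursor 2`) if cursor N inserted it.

After op 1 (move_left): buffer="xhxlwlyj" (len 8), cursors c1@4 c2@5, authorship ........
After op 2 (insert('z')): buffer="xhxlzwzlyj" (len 10), cursors c1@5 c2@7, authorship ....1.2...
After op 3 (insert('m')): buffer="xhxlzmwzmlyj" (len 12), cursors c1@6 c2@9, authorship ....11.22...
After op 4 (insert('j')): buffer="xhxlzmjwzmjlyj" (len 14), cursors c1@7 c2@11, authorship ....111.222...
After op 5 (insert('q')): buffer="xhxlzmjqwzmjqlyj" (len 16), cursors c1@8 c2@13, authorship ....1111.2222...
After op 6 (move_right): buffer="xhxlzmjqwzmjqlyj" (len 16), cursors c1@9 c2@14, authorship ....1111.2222...
Authorship (.=original, N=cursor N): . . . . 1 1 1 1 . 2 2 2 2 . . .
Index 5: author = 1

Answer: cursor 1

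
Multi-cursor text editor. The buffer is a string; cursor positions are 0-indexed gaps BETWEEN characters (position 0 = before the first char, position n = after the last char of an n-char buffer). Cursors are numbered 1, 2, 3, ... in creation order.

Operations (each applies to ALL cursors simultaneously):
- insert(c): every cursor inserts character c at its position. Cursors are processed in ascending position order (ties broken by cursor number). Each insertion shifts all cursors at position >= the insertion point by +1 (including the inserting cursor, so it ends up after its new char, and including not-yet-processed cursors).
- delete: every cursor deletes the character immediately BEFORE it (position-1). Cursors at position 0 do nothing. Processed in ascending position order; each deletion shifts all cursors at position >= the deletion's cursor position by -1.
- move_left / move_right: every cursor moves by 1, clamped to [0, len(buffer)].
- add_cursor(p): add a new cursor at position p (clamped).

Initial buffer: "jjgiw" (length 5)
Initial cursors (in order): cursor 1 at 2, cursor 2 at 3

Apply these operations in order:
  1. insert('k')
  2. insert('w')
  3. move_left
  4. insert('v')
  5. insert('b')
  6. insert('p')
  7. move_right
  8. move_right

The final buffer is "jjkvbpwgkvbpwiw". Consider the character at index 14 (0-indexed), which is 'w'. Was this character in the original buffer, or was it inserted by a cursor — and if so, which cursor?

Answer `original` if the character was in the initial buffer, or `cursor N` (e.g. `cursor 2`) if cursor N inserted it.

After op 1 (insert('k')): buffer="jjkgkiw" (len 7), cursors c1@3 c2@5, authorship ..1.2..
After op 2 (insert('w')): buffer="jjkwgkwiw" (len 9), cursors c1@4 c2@7, authorship ..11.22..
After op 3 (move_left): buffer="jjkwgkwiw" (len 9), cursors c1@3 c2@6, authorship ..11.22..
After op 4 (insert('v')): buffer="jjkvwgkvwiw" (len 11), cursors c1@4 c2@8, authorship ..111.222..
After op 5 (insert('b')): buffer="jjkvbwgkvbwiw" (len 13), cursors c1@5 c2@10, authorship ..1111.2222..
After op 6 (insert('p')): buffer="jjkvbpwgkvbpwiw" (len 15), cursors c1@6 c2@12, authorship ..11111.22222..
After op 7 (move_right): buffer="jjkvbpwgkvbpwiw" (len 15), cursors c1@7 c2@13, authorship ..11111.22222..
After op 8 (move_right): buffer="jjkvbpwgkvbpwiw" (len 15), cursors c1@8 c2@14, authorship ..11111.22222..
Authorship (.=original, N=cursor N): . . 1 1 1 1 1 . 2 2 2 2 2 . .
Index 14: author = original

Answer: original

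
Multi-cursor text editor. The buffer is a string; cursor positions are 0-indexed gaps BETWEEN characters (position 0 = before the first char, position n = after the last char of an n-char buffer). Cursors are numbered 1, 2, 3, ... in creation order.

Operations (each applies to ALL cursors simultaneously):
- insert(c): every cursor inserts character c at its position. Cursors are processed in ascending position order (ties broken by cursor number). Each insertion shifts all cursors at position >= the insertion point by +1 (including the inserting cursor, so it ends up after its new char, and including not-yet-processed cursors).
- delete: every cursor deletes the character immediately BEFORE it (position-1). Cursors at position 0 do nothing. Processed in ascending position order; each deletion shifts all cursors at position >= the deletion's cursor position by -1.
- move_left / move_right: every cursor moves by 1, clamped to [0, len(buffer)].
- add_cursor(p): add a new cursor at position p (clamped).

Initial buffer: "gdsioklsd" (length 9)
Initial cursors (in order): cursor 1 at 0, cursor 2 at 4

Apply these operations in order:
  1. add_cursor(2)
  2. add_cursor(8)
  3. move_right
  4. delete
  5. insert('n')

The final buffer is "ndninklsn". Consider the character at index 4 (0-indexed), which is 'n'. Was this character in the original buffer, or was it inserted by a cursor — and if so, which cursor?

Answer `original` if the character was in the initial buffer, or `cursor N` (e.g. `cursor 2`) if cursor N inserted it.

Answer: cursor 2

Derivation:
After op 1 (add_cursor(2)): buffer="gdsioklsd" (len 9), cursors c1@0 c3@2 c2@4, authorship .........
After op 2 (add_cursor(8)): buffer="gdsioklsd" (len 9), cursors c1@0 c3@2 c2@4 c4@8, authorship .........
After op 3 (move_right): buffer="gdsioklsd" (len 9), cursors c1@1 c3@3 c2@5 c4@9, authorship .........
After op 4 (delete): buffer="dikls" (len 5), cursors c1@0 c3@1 c2@2 c4@5, authorship .....
After op 5 (insert('n')): buffer="ndninklsn" (len 9), cursors c1@1 c3@3 c2@5 c4@9, authorship 1.3.2...4
Authorship (.=original, N=cursor N): 1 . 3 . 2 . . . 4
Index 4: author = 2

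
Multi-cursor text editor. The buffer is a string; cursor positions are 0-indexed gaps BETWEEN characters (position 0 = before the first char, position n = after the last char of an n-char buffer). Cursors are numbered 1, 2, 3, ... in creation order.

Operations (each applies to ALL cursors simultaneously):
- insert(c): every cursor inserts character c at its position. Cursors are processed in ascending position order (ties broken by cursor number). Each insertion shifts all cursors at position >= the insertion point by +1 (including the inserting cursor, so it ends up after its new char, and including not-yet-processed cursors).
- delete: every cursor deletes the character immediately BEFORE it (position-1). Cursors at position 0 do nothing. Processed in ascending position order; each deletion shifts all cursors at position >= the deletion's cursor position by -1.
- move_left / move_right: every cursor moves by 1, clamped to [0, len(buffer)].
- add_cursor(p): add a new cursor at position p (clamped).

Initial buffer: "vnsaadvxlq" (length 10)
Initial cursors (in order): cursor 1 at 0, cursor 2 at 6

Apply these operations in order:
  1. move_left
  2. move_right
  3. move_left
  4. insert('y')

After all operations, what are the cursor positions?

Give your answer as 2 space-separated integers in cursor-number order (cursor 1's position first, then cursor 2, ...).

After op 1 (move_left): buffer="vnsaadvxlq" (len 10), cursors c1@0 c2@5, authorship ..........
After op 2 (move_right): buffer="vnsaadvxlq" (len 10), cursors c1@1 c2@6, authorship ..........
After op 3 (move_left): buffer="vnsaadvxlq" (len 10), cursors c1@0 c2@5, authorship ..........
After op 4 (insert('y')): buffer="yvnsaaydvxlq" (len 12), cursors c1@1 c2@7, authorship 1.....2.....

Answer: 1 7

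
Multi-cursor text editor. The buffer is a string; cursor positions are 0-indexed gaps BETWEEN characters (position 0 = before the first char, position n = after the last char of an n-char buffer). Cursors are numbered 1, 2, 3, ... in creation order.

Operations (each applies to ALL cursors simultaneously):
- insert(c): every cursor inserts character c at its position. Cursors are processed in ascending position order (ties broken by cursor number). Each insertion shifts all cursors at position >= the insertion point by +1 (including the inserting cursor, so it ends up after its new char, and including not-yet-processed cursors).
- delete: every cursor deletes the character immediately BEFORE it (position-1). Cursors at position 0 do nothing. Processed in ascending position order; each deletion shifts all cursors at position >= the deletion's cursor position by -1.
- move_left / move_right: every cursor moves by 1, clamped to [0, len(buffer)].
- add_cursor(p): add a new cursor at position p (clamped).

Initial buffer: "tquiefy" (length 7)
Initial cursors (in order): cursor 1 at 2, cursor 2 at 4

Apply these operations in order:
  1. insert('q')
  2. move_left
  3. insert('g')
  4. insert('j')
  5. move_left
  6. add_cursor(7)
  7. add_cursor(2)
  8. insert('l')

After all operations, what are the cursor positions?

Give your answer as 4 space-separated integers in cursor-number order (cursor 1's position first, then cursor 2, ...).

Answer: 5 12 10 3

Derivation:
After op 1 (insert('q')): buffer="tqquiqefy" (len 9), cursors c1@3 c2@6, authorship ..1..2...
After op 2 (move_left): buffer="tqquiqefy" (len 9), cursors c1@2 c2@5, authorship ..1..2...
After op 3 (insert('g')): buffer="tqgquigqefy" (len 11), cursors c1@3 c2@7, authorship ..11..22...
After op 4 (insert('j')): buffer="tqgjquigjqefy" (len 13), cursors c1@4 c2@9, authorship ..111..222...
After op 5 (move_left): buffer="tqgjquigjqefy" (len 13), cursors c1@3 c2@8, authorship ..111..222...
After op 6 (add_cursor(7)): buffer="tqgjquigjqefy" (len 13), cursors c1@3 c3@7 c2@8, authorship ..111..222...
After op 7 (add_cursor(2)): buffer="tqgjquigjqefy" (len 13), cursors c4@2 c1@3 c3@7 c2@8, authorship ..111..222...
After op 8 (insert('l')): buffer="tqlgljquilgljqefy" (len 17), cursors c4@3 c1@5 c3@10 c2@12, authorship ..41111..32222...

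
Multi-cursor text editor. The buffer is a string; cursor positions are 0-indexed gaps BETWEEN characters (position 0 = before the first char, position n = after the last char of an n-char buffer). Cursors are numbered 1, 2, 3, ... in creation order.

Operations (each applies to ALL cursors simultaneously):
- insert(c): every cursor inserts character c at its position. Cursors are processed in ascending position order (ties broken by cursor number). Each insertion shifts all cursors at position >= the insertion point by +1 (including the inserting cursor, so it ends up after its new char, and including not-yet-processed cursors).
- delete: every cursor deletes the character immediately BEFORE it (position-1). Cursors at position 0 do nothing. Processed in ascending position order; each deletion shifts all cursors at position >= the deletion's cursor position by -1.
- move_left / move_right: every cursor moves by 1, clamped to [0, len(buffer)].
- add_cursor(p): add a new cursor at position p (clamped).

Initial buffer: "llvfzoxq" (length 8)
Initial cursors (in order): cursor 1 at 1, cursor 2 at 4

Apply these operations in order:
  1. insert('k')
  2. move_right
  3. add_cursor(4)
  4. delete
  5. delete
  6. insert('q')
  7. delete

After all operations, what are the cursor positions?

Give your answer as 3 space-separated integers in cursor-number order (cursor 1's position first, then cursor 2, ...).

After op 1 (insert('k')): buffer="lklvfkzoxq" (len 10), cursors c1@2 c2@6, authorship .1...2....
After op 2 (move_right): buffer="lklvfkzoxq" (len 10), cursors c1@3 c2@7, authorship .1...2....
After op 3 (add_cursor(4)): buffer="lklvfkzoxq" (len 10), cursors c1@3 c3@4 c2@7, authorship .1...2....
After op 4 (delete): buffer="lkfkoxq" (len 7), cursors c1@2 c3@2 c2@4, authorship .1.2...
After op 5 (delete): buffer="foxq" (len 4), cursors c1@0 c3@0 c2@1, authorship ....
After op 6 (insert('q')): buffer="qqfqoxq" (len 7), cursors c1@2 c3@2 c2@4, authorship 13.2...
After op 7 (delete): buffer="foxq" (len 4), cursors c1@0 c3@0 c2@1, authorship ....

Answer: 0 1 0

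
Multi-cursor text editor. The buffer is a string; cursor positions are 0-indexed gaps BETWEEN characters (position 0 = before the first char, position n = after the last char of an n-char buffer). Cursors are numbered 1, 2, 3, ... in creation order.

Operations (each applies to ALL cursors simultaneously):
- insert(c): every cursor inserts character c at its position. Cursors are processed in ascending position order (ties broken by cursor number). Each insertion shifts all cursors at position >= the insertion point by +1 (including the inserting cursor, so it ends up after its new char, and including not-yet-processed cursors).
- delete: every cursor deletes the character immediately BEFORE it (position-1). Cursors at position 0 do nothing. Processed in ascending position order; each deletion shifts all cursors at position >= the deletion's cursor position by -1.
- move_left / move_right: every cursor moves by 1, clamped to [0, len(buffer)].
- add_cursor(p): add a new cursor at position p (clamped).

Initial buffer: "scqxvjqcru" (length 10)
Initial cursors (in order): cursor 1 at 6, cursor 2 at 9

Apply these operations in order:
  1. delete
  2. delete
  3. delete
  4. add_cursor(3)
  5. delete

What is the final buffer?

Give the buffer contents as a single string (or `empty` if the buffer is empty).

After op 1 (delete): buffer="scqxvqcu" (len 8), cursors c1@5 c2@7, authorship ........
After op 2 (delete): buffer="scqxqu" (len 6), cursors c1@4 c2@5, authorship ......
After op 3 (delete): buffer="scqu" (len 4), cursors c1@3 c2@3, authorship ....
After op 4 (add_cursor(3)): buffer="scqu" (len 4), cursors c1@3 c2@3 c3@3, authorship ....
After op 5 (delete): buffer="u" (len 1), cursors c1@0 c2@0 c3@0, authorship .

Answer: u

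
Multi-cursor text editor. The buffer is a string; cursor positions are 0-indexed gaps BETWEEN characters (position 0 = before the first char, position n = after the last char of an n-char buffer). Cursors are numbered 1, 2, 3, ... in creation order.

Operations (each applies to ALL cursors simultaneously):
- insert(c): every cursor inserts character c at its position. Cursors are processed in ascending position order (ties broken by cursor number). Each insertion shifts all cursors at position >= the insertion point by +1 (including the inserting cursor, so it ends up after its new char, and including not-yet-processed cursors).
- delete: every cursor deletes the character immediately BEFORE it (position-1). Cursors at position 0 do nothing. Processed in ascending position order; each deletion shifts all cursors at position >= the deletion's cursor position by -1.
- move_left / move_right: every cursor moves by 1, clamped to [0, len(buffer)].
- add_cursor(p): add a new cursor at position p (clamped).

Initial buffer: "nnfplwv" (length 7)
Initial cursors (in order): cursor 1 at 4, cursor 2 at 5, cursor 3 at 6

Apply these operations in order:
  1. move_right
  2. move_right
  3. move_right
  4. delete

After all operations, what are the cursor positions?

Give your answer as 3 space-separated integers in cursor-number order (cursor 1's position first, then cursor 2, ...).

Answer: 4 4 4

Derivation:
After op 1 (move_right): buffer="nnfplwv" (len 7), cursors c1@5 c2@6 c3@7, authorship .......
After op 2 (move_right): buffer="nnfplwv" (len 7), cursors c1@6 c2@7 c3@7, authorship .......
After op 3 (move_right): buffer="nnfplwv" (len 7), cursors c1@7 c2@7 c3@7, authorship .......
After op 4 (delete): buffer="nnfp" (len 4), cursors c1@4 c2@4 c3@4, authorship ....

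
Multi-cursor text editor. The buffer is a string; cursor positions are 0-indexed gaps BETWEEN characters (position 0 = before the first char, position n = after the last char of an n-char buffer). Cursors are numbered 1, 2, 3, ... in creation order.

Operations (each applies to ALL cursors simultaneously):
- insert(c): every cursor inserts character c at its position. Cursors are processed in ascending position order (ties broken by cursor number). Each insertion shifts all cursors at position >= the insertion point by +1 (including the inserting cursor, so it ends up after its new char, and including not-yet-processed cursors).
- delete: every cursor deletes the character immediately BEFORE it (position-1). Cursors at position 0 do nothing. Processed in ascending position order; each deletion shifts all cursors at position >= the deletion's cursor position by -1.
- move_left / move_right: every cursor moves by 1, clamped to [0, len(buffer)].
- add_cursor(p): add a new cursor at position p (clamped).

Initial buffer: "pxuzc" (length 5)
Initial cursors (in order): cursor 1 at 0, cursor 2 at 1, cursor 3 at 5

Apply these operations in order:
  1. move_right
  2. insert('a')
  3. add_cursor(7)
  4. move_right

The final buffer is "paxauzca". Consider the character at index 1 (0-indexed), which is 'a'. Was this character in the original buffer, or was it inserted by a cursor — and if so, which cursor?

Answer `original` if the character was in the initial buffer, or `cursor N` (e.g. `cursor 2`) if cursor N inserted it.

After op 1 (move_right): buffer="pxuzc" (len 5), cursors c1@1 c2@2 c3@5, authorship .....
After op 2 (insert('a')): buffer="paxauzca" (len 8), cursors c1@2 c2@4 c3@8, authorship .1.2...3
After op 3 (add_cursor(7)): buffer="paxauzca" (len 8), cursors c1@2 c2@4 c4@7 c3@8, authorship .1.2...3
After op 4 (move_right): buffer="paxauzca" (len 8), cursors c1@3 c2@5 c3@8 c4@8, authorship .1.2...3
Authorship (.=original, N=cursor N): . 1 . 2 . . . 3
Index 1: author = 1

Answer: cursor 1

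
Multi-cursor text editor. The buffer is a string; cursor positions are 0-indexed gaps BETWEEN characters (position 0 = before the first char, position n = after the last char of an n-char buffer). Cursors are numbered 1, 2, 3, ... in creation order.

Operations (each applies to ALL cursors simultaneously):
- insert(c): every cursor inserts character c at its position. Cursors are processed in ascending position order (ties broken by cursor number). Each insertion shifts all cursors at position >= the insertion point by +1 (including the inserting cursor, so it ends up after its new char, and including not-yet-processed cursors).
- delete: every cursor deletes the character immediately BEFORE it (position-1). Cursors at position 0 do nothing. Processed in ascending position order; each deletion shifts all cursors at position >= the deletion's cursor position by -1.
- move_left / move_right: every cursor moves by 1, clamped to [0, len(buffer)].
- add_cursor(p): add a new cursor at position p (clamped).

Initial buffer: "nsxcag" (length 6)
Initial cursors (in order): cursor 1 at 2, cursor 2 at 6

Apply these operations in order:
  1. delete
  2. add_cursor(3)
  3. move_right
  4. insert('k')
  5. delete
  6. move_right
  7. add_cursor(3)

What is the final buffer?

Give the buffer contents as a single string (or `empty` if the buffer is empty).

After op 1 (delete): buffer="nxca" (len 4), cursors c1@1 c2@4, authorship ....
After op 2 (add_cursor(3)): buffer="nxca" (len 4), cursors c1@1 c3@3 c2@4, authorship ....
After op 3 (move_right): buffer="nxca" (len 4), cursors c1@2 c2@4 c3@4, authorship ....
After op 4 (insert('k')): buffer="nxkcakk" (len 7), cursors c1@3 c2@7 c3@7, authorship ..1..23
After op 5 (delete): buffer="nxca" (len 4), cursors c1@2 c2@4 c3@4, authorship ....
After op 6 (move_right): buffer="nxca" (len 4), cursors c1@3 c2@4 c3@4, authorship ....
After op 7 (add_cursor(3)): buffer="nxca" (len 4), cursors c1@3 c4@3 c2@4 c3@4, authorship ....

Answer: nxca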